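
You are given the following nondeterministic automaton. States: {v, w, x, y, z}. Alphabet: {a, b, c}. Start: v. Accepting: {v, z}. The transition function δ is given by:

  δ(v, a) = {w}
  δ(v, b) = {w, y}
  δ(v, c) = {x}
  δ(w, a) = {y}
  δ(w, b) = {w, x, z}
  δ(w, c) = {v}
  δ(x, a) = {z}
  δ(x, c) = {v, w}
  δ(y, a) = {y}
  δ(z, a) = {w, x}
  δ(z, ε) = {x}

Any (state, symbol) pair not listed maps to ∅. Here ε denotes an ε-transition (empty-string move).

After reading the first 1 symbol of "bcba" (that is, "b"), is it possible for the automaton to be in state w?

Yes

Start in {v}.
Read 'b': {v} → {w, y}.
State w is in {w, y}.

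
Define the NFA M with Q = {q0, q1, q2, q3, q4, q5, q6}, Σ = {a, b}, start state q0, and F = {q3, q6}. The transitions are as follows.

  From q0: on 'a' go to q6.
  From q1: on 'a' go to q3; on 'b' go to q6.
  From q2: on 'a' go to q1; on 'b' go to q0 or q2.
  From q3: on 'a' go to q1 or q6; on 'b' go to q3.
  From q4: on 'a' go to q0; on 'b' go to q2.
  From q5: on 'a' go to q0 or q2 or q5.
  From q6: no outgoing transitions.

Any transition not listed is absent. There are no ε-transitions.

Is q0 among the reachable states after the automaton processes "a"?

Start in {q0}.
Read 'a': q0→{q6}; now {q6}.
State q0 is not in {q6}.

No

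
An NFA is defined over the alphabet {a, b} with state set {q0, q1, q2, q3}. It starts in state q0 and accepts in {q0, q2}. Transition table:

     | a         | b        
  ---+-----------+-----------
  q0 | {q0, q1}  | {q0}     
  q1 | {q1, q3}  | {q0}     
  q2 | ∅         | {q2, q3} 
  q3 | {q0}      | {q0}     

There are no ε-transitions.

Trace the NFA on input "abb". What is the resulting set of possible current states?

{q0}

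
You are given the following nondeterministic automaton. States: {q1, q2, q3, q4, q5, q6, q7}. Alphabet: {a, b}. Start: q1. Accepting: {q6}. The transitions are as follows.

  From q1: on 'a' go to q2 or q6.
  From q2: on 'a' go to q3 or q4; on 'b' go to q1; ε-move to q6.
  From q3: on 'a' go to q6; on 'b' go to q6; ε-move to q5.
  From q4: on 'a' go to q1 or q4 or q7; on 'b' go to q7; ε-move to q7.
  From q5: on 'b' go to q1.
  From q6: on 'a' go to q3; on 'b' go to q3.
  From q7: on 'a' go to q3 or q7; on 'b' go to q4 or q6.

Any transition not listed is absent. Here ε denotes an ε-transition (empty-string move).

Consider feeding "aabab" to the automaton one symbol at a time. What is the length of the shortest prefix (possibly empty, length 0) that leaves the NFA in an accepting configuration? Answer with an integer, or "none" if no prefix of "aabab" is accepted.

Start in {q1}.
Read 'a': {q1} → {q2, q6}.
None of the earlier sets intersect F, but {q2, q6} does.

1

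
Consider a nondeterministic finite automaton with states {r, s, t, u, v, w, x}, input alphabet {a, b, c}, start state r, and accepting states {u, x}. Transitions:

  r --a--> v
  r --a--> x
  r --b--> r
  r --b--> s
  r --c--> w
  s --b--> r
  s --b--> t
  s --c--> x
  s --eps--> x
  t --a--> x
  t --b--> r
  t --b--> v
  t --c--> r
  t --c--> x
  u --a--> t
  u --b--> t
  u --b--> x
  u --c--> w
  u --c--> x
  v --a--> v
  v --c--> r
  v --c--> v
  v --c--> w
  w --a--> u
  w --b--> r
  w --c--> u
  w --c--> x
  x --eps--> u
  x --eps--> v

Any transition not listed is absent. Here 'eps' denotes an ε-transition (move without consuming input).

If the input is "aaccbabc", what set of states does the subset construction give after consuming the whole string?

{r, u, v, w, x}

Start in {r}.
Read 'a': r→{v, x}; union {v, x}; ε-closure = {u, v, x}.
Read 'a': u→{t}, v→{v}, x→∅; now {t, v}.
Read 'c': t→{r, x}, v→{r, v, w}; union {r, v, w, x}; ε-closure = {r, u, v, w, x}.
Read 'c': r→{w}, u→{w, x}, v→{r, v, w}, w→{u, x}, x→∅; now {r, u, v, w, x}.
Read 'b': r→{r, s}, u→{t, x}, v→∅, w→{r}, x→∅; union {r, s, t, x}; ε-closure = {r, s, t, u, v, x}.
Read 'a': r→{v, x}, s→∅, t→{x}, u→{t}, v→{v}, x→∅; union {t, v, x}; ε-closure = {t, u, v, x}.
Read 'b': t→{r, v}, u→{t, x}, v→∅, x→∅; union {r, t, v, x}; ε-closure = {r, t, u, v, x}.
Read 'c': r→{w}, t→{r, x}, u→{w, x}, v→{r, v, w}, x→∅; union {r, v, w, x}; ε-closure = {r, u, v, w, x}.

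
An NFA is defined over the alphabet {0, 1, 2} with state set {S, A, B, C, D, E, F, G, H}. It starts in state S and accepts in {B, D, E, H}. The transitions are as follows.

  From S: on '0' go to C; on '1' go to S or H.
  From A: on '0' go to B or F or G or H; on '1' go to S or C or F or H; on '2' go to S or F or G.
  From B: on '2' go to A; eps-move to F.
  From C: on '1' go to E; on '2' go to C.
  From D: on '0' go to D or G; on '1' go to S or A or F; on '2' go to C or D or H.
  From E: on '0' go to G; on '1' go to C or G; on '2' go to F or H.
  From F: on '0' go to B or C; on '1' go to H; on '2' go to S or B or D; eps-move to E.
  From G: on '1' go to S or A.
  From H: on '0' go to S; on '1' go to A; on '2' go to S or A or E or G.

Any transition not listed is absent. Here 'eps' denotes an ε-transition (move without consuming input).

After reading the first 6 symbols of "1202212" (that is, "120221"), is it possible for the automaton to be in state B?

No

Start in {S}.
Read '1': S→{S, H}; now {S, H}.
Read '2': S→∅, H→{S, A, E, G}; now {S, A, E, G}.
Read '0': S→{C}, A→{B, F, G, H}, E→{G}, G→∅; union {B, C, F, G, H}; ε-closure = {B, C, E, F, G, H}.
Read '2': B→{A}, C→{C}, E→{F, H}, F→{S, B, D}, G→∅, H→{S, A, E, G}; now {S, A, B, C, D, E, F, G, H}.
Read '2': S→∅, A→{S, F, G}, B→{A}, C→{C}, D→{C, D, H}, E→{F, H}, F→{S, B, D}, G→∅, H→{S, A, E, G}; now {S, A, B, C, D, E, F, G, H}.
Read '1': S→{S, H}, A→{S, C, F, H}, B→∅, C→{E}, D→{S, A, F}, E→{C, G}, F→{H}, G→{S, A}, H→{A}; now {S, A, C, E, F, G, H}.
State B is not in {S, A, C, E, F, G, H}.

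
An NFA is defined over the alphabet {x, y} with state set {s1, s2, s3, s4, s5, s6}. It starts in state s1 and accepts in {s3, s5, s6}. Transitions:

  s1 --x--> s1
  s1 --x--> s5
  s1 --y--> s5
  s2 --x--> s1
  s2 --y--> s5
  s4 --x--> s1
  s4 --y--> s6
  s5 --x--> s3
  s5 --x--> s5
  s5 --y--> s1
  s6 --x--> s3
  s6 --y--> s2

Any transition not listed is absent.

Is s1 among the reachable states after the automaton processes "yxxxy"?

Yes

Start in {s1}.
Read 'y': s1→{s5}; now {s5}.
Read 'x': s5→{s3, s5}; now {s3, s5}.
Read 'x': s3→∅, s5→{s3, s5}; now {s3, s5}.
Read 'x': s3→∅, s5→{s3, s5}; now {s3, s5}.
Read 'y': s3→∅, s5→{s1}; now {s1}.
State s1 is in {s1}.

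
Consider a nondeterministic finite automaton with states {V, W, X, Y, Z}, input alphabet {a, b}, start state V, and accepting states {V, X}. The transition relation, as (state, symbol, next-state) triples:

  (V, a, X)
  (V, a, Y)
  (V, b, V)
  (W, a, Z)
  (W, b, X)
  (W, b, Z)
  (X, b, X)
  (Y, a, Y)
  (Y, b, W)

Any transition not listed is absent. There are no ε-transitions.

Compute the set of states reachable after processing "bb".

{V}

Start in {V}.
Read 'b': V→{V}; now {V}.
Read 'b': V→{V}; now {V}.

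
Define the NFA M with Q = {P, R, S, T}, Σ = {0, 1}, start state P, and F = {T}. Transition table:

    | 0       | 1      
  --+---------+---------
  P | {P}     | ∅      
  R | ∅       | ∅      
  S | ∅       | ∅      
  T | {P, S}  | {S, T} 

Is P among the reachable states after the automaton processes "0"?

Yes

Start in {P}.
Read '0': {P} → {P}.
State P is in {P}.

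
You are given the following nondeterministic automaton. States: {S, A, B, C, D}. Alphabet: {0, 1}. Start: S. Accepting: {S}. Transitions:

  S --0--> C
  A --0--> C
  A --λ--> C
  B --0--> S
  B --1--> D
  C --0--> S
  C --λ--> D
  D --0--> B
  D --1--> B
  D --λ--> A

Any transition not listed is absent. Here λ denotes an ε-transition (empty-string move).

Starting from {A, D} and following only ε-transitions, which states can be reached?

Begin with {A, D}.
ε-move A → C; add C.

{A, C, D}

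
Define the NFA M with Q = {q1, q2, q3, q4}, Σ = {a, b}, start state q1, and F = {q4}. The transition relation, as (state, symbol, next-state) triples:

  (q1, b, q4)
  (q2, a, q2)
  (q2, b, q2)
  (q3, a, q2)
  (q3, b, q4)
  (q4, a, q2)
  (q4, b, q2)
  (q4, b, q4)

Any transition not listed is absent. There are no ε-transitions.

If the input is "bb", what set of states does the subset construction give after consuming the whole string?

{q2, q4}

Start in {q1}.
Read 'b': {q1} → {q4}.
Read 'b': {q4} → {q2, q4}.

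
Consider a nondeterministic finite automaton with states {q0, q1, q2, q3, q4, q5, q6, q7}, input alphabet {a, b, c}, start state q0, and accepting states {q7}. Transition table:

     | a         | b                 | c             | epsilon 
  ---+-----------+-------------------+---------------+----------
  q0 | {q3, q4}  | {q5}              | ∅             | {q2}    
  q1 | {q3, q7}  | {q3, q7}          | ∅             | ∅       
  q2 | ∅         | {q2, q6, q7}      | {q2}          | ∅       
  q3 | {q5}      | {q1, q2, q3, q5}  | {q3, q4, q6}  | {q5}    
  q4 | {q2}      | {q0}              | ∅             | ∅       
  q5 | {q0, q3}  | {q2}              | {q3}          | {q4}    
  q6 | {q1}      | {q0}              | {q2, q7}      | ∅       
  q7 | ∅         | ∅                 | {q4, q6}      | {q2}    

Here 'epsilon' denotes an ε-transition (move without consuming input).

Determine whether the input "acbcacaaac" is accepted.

No

Start: ε-closure({q0}) = {q0, q2}.
Read 'a': {q0, q2} → {q3, q4, q5}.
Read 'c': {q3, q4, q5} → {q3, q4, q5, q6}.
Read 'b': {q3, q4, q5, q6} → {q0, q1, q2, q3, q4, q5}.
Read 'c': {q0, q1, q2, q3, q4, q5} → {q2, q3, q4, q5, q6}.
Read 'a': {q2, q3, q4, q5, q6} → {q0, q1, q2, q3, q4, q5}.
Read 'c': {q0, q1, q2, q3, q4, q5} → {q2, q3, q4, q5, q6}.
Read 'a': {q2, q3, q4, q5, q6} → {q0, q1, q2, q3, q4, q5}.
Read 'a': {q0, q1, q2, q3, q4, q5} → {q0, q2, q3, q4, q5, q7}.
Read 'a': {q0, q2, q3, q4, q5, q7} → {q0, q2, q3, q4, q5}.
Read 'c': {q0, q2, q3, q4, q5} → {q2, q3, q4, q5, q6}.
The final set {q2, q3, q4, q5, q6} contains no accepting state.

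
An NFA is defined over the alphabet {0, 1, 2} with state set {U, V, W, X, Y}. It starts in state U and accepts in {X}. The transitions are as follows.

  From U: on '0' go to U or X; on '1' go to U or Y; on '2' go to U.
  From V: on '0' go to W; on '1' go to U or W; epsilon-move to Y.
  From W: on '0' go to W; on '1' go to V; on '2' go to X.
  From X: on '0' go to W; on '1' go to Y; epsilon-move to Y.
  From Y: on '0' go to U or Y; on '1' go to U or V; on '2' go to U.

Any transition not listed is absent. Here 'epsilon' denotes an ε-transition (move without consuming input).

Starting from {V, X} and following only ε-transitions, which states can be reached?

{V, X, Y}

Begin with {V, X}.
ε-move V → Y; add Y.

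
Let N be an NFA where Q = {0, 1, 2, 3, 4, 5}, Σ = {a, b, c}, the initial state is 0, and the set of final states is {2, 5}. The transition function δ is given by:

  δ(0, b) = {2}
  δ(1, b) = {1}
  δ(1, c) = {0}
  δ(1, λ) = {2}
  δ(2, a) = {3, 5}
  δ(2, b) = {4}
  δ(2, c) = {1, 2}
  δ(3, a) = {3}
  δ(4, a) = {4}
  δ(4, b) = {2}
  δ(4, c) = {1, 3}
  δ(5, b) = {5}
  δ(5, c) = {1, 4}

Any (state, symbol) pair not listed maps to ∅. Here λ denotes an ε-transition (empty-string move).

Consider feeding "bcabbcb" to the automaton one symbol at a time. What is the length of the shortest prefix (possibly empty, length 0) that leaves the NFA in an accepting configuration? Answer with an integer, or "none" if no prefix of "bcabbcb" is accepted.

1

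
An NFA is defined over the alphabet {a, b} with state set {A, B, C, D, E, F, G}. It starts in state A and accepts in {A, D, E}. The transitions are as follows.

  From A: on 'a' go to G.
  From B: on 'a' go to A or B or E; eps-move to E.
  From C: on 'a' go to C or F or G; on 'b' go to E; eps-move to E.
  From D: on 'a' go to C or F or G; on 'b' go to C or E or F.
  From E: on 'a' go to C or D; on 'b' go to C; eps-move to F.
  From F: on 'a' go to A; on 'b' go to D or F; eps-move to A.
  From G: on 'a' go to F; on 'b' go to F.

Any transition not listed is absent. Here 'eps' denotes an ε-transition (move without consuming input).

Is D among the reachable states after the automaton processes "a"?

No

Start in {A}.
Read 'a': {A} → {G}.
State D is not in {G}.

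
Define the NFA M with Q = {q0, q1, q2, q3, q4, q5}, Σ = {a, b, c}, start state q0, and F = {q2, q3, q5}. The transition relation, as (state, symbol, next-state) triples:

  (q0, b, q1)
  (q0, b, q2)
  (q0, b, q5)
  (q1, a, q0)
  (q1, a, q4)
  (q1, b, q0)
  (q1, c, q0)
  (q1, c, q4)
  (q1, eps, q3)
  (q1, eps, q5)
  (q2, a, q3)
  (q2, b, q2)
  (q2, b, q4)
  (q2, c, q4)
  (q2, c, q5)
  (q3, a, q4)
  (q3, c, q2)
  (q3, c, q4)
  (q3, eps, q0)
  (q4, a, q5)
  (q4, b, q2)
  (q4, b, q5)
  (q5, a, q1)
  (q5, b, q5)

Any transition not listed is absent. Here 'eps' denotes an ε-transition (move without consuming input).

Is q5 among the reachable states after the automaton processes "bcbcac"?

No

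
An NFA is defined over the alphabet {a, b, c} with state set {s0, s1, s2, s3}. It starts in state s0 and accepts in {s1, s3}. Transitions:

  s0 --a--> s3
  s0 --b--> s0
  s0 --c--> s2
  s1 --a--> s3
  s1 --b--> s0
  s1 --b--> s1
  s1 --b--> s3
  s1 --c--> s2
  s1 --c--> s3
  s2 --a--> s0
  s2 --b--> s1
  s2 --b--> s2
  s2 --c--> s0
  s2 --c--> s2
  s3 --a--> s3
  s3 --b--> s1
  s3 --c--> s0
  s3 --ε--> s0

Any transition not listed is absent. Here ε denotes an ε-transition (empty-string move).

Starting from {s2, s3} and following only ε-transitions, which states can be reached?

Begin with {s2, s3}.
ε-move s3 → s0; add s0.

{s0, s2, s3}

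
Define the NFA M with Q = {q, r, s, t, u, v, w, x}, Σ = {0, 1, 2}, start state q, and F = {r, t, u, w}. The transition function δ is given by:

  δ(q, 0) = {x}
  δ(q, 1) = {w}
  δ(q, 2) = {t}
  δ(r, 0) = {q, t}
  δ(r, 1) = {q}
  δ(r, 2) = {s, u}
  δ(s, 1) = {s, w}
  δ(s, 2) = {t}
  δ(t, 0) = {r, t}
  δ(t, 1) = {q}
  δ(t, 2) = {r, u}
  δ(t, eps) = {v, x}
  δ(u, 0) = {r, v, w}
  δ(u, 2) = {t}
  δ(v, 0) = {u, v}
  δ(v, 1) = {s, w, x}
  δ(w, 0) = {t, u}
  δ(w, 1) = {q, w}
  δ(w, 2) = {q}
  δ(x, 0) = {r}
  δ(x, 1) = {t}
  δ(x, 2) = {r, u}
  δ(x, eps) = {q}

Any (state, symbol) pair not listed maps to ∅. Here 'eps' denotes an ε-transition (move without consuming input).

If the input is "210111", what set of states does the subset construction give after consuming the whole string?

{q, s, t, v, w, x}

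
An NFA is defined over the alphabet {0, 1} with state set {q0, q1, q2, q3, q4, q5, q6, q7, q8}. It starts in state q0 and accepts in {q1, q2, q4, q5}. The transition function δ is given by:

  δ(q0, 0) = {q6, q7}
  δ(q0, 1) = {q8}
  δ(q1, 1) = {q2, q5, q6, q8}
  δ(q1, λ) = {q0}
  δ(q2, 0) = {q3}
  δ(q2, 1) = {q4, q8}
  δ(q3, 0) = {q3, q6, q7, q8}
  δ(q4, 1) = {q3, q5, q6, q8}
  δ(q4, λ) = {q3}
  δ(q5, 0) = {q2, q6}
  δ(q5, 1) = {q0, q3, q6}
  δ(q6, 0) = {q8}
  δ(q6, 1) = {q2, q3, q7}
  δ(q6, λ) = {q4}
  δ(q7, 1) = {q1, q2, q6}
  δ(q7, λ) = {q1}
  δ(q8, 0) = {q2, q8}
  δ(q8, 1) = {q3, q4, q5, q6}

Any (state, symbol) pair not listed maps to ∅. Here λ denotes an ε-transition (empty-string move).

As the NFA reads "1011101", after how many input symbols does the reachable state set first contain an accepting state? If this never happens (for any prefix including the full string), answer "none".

2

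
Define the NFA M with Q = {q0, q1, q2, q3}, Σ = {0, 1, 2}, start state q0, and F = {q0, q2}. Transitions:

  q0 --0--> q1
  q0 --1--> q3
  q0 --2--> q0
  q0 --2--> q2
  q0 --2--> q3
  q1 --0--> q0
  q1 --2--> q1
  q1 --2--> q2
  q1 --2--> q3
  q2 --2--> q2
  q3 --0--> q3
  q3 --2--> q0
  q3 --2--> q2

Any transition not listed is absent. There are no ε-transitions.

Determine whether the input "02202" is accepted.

Yes

Start in {q0}.
Read '0': {q0} → {q1}.
Read '2': {q1} → {q1, q2, q3}.
Read '2': {q1, q2, q3} → {q0, q1, q2, q3}.
Read '0': {q0, q1, q2, q3} → {q0, q1, q3}.
Read '2': {q0, q1, q3} → {q0, q1, q2, q3}.
The final set {q0, q1, q2, q3} contains the accepting states q0, q2.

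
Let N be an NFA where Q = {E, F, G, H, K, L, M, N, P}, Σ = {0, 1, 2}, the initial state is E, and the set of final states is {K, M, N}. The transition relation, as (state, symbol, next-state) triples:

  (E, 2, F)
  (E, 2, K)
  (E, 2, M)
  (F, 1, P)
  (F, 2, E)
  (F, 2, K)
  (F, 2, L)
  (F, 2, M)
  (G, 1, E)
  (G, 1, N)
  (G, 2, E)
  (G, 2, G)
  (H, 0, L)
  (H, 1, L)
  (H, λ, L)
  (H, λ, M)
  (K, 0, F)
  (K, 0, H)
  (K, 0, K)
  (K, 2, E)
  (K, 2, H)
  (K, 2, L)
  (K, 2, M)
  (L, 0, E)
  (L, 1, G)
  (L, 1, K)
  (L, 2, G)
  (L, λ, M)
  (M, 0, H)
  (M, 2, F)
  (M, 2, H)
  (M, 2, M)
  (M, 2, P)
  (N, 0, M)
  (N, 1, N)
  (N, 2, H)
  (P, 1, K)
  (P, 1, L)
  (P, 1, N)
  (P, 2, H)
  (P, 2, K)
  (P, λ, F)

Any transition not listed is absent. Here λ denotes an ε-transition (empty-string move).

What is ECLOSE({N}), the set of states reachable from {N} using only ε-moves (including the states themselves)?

Begin with {N}.
No ε-moves leave this set, so the closure equals the set itself.

{N}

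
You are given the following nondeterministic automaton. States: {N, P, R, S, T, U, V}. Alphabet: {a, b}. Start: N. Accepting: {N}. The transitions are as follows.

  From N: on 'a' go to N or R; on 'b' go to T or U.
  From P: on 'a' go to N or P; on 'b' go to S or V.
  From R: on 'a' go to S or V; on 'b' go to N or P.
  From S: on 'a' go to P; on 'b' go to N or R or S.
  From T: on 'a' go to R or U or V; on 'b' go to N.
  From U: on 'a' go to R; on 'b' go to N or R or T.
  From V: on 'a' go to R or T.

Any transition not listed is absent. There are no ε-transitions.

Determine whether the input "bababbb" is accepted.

Start in {N}.
Read 'b': N→{T, U}; now {T, U}.
Read 'a': T→{R, U, V}, U→{R}; now {R, U, V}.
Read 'b': R→{N, P}, U→{N, R, T}, V→∅; now {N, P, R, T}.
Read 'a': N→{N, R}, P→{N, P}, R→{S, V}, T→{R, U, V}; now {N, P, R, S, U, V}.
Read 'b': N→{T, U}, P→{S, V}, R→{N, P}, S→{N, R, S}, U→{N, R, T}, V→∅; now {N, P, R, S, T, U, V}.
Read 'b': N→{T, U}, P→{S, V}, R→{N, P}, S→{N, R, S}, T→{N}, U→{N, R, T}, V→∅; now {N, P, R, S, T, U, V}.
Read 'b': N→{T, U}, P→{S, V}, R→{N, P}, S→{N, R, S}, T→{N}, U→{N, R, T}, V→∅; now {N, P, R, S, T, U, V}.
The final set {N, P, R, S, T, U, V} contains the accepting state N.

Yes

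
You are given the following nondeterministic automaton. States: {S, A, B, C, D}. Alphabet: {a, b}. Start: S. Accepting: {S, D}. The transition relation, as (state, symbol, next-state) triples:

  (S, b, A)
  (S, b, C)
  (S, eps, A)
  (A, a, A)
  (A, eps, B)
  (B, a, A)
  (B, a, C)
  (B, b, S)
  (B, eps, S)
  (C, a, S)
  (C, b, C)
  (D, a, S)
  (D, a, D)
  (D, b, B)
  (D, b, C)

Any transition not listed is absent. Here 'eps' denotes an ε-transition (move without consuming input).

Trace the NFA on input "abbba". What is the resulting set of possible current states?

{S, A, B, C}

Start: ε-closure({S}) = {S, A, B}.
Read 'a': S→∅, A→{A}, B→{A, C}; union {A, C}; ε-closure = {S, A, B, C}.
Read 'b': S→{A, C}, A→∅, B→{S}, C→{C}; union {S, A, C}; ε-closure = {S, A, B, C}.
Read 'b': S→{A, C}, A→∅, B→{S}, C→{C}; union {S, A, C}; ε-closure = {S, A, B, C}.
Read 'b': S→{A, C}, A→∅, B→{S}, C→{C}; union {S, A, C}; ε-closure = {S, A, B, C}.
Read 'a': S→∅, A→{A}, B→{A, C}, C→{S}; union {S, A, C}; ε-closure = {S, A, B, C}.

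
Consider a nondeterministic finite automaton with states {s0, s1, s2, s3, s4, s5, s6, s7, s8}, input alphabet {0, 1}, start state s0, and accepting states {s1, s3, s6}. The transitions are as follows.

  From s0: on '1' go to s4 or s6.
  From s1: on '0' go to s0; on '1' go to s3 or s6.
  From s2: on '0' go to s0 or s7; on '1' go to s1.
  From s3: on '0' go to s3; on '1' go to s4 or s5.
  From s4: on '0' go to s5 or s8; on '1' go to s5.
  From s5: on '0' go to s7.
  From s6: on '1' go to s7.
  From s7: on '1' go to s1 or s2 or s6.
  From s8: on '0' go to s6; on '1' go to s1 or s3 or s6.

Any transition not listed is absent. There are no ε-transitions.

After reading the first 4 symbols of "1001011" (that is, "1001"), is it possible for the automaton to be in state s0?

Start in {s0}.
Read '1': {s0} → {s4, s6}.
Read '0': {s4, s6} → {s5, s8}.
Read '0': {s5, s8} → {s6, s7}.
Read '1': {s6, s7} → {s1, s2, s6, s7}.
State s0 is not in {s1, s2, s6, s7}.

No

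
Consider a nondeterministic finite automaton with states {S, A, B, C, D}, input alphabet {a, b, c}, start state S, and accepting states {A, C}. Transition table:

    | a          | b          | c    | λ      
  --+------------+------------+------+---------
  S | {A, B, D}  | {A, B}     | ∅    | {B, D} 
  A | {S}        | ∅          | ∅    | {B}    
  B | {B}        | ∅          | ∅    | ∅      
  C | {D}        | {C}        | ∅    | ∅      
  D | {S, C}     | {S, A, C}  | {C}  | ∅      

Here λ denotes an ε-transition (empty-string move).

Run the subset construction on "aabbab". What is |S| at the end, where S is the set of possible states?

5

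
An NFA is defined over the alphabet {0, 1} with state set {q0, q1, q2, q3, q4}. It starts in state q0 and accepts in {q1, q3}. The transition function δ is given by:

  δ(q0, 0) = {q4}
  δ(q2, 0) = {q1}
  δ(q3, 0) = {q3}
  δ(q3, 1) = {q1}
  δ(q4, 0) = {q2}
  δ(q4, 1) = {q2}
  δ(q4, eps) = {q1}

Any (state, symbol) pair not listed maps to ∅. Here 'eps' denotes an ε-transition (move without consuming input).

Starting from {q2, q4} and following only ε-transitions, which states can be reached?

{q1, q2, q4}

Begin with {q2, q4}.
ε-move q4 → q1; add q1.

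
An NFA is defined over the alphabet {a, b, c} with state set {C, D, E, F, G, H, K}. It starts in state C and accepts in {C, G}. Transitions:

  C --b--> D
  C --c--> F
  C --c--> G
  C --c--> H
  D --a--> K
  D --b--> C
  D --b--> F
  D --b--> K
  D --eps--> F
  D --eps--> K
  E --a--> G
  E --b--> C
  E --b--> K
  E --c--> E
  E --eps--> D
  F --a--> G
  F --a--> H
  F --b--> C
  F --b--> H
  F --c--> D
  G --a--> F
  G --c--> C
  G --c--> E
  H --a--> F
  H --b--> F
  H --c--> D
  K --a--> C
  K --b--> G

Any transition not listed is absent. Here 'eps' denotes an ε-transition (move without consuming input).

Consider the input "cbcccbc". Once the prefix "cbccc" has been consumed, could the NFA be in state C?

No

Start in {C}.
Read 'c': C→{F, G, H}; now {F, G, H}.
Read 'b': F→{C, H}, G→∅, H→{F}; now {C, F, H}.
Read 'c': C→{F, G, H}, F→{D}, H→{D}; union {D, F, G, H}; ε-closure = {D, F, G, H, K}.
Read 'c': D→∅, F→{D}, G→{C, E}, H→{D}, K→∅; union {C, D, E}; ε-closure = {C, D, E, F, K}.
Read 'c': C→{F, G, H}, D→∅, E→{E}, F→{D}, K→∅; union {D, E, F, G, H}; ε-closure = {D, E, F, G, H, K}.
State C is not in {D, E, F, G, H, K}.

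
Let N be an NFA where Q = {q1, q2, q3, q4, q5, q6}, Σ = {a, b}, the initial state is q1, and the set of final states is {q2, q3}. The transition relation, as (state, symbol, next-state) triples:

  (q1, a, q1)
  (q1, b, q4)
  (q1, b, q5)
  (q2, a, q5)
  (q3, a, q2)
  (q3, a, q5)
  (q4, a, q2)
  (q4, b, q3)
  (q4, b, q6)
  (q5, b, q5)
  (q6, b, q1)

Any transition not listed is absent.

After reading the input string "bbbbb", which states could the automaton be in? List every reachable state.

{q3, q5, q6}

Start in {q1}.
Read 'b': q1→{q4, q5}; now {q4, q5}.
Read 'b': q4→{q3, q6}, q5→{q5}; now {q3, q5, q6}.
Read 'b': q3→∅, q5→{q5}, q6→{q1}; now {q1, q5}.
Read 'b': q1→{q4, q5}, q5→{q5}; now {q4, q5}.
Read 'b': q4→{q3, q6}, q5→{q5}; now {q3, q5, q6}.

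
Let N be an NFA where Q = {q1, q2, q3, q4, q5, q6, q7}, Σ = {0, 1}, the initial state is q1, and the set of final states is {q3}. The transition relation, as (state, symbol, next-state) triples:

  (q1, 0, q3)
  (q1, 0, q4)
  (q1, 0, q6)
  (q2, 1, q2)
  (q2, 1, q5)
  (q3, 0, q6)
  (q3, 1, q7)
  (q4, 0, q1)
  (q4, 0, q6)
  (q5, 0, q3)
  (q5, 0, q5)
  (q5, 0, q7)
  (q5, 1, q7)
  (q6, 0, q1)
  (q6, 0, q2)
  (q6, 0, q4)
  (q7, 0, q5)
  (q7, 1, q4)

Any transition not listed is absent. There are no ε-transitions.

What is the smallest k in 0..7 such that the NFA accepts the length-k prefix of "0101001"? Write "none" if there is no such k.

1

Start in {q1}.
Read '0': q1→{q3, q4, q6}; now {q3, q4, q6}.
None of the earlier sets intersect F, but {q3, q4, q6} does.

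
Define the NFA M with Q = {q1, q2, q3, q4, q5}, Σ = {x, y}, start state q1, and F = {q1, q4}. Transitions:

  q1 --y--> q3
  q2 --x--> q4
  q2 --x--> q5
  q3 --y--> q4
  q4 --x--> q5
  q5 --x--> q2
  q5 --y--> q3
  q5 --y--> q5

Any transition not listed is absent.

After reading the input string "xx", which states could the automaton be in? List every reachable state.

∅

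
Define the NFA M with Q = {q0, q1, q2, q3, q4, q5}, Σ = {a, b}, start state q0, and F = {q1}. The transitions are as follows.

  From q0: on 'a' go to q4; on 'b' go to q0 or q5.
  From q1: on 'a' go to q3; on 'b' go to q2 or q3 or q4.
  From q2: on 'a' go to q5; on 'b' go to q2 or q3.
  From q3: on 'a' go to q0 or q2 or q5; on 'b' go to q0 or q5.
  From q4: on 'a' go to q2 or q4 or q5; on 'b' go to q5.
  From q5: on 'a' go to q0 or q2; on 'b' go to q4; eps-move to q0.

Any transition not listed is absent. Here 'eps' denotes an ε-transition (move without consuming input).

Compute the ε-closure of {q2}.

{q2}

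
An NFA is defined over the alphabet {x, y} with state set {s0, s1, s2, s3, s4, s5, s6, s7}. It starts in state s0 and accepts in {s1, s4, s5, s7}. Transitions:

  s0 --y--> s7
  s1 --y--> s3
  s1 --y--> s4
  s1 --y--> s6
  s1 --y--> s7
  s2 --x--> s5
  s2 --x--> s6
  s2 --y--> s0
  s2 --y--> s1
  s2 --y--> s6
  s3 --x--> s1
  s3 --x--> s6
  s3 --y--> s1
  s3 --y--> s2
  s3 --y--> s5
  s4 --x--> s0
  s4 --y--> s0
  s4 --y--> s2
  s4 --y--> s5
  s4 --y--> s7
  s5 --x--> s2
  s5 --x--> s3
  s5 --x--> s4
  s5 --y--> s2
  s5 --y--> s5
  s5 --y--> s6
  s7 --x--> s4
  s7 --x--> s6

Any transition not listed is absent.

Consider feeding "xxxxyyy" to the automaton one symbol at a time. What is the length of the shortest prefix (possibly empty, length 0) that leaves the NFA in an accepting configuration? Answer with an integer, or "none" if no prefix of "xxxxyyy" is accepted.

Start in {s0}.
Read 'x': s0→∅; now ∅.
The set is empty and remains empty for the remaining 6 symbols.
No reachable set along the way intersects F.

none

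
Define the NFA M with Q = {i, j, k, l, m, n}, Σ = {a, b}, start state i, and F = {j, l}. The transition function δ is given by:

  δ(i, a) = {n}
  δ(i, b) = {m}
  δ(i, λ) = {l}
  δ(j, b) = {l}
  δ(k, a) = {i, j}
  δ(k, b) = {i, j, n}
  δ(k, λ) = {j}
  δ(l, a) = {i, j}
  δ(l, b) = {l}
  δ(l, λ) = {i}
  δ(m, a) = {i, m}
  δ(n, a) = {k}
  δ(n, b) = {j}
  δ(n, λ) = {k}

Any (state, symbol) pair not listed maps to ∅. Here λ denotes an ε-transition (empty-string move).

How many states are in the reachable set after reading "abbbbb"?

Start: ε-closure({i}) = {i, l}.
Read 'a': {i, l} → {i, j, k, l, n}.
Read 'b': {i, j, k, l, n} → {i, j, k, l, m, n}.
Read 'b': {i, j, k, l, m, n} → {i, j, k, l, m, n}.
Read 'b': {i, j, k, l, m, n} → {i, j, k, l, m, n}.
Read 'b': {i, j, k, l, m, n} → {i, j, k, l, m, n}.
Read 'b': {i, j, k, l, m, n} → {i, j, k, l, m, n}.
That set has 6 states.

6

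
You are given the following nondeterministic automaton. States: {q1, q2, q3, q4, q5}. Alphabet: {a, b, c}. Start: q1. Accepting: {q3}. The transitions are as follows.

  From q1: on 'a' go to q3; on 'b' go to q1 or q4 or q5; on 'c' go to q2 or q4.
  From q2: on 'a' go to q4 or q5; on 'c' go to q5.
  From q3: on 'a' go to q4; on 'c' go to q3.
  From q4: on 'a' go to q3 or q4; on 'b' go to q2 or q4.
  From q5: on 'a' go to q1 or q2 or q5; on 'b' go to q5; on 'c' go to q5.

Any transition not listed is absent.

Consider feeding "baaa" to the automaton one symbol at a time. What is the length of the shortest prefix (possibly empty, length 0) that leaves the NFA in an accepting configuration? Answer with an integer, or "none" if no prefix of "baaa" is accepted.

2

Start in {q1}.
Read 'b': q1→{q1, q4, q5}; now {q1, q4, q5}.
Read 'a': q1→{q3}, q4→{q3, q4}, q5→{q1, q2, q5}; now {q1, q2, q3, q4, q5}.
None of the earlier sets intersect F, but {q1, q2, q3, q4, q5} does.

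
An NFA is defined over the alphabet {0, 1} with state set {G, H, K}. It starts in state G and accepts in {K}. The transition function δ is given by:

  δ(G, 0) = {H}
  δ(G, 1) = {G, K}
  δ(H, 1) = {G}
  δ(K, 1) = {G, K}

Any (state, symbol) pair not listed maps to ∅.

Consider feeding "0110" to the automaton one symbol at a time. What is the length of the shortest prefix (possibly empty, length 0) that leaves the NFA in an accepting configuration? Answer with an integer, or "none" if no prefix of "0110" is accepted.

3

Start in {G}.
Read '0': {G} → {H}.
Read '1': {H} → {G}.
Read '1': {G} → {G, K}.
None of the earlier sets intersect F, but {G, K} does.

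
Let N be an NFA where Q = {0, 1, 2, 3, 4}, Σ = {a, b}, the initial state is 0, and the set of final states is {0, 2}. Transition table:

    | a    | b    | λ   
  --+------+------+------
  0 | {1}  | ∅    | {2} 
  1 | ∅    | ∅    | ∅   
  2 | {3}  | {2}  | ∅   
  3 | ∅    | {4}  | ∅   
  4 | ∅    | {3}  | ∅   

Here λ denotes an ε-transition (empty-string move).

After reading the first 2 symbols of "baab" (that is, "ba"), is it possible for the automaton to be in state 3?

Yes

Start: ε-closure({0}) = {0, 2}.
Read 'b': 0→∅, 2→{2}; now {2}.
Read 'a': 2→{3}; now {3}.
State 3 is in {3}.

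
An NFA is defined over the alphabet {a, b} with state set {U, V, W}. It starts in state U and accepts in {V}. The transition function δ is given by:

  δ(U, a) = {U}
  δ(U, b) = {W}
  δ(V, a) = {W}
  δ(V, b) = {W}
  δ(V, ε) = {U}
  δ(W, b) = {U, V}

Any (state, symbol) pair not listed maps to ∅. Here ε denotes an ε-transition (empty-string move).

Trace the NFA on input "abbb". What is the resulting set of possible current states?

{W}

Start in {U}.
Read 'a': U→{U}; now {U}.
Read 'b': U→{W}; now {W}.
Read 'b': W→{U, V}; now {U, V}.
Read 'b': U→{W}, V→{W}; now {W}.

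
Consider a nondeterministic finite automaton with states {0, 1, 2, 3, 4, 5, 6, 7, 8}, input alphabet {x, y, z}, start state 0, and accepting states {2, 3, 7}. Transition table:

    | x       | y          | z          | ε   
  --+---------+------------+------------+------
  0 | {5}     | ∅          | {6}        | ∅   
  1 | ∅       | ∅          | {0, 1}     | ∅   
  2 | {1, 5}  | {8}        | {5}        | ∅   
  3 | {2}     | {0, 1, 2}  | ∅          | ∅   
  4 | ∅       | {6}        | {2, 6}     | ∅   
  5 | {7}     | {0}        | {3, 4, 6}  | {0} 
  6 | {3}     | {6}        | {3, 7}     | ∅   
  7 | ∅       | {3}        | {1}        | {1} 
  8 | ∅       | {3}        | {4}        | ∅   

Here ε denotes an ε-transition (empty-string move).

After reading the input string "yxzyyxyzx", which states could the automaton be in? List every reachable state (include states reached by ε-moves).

∅

Start in {0}.
Read 'y': {0} → ∅.
The set is empty and remains empty for the remaining 8 symbols.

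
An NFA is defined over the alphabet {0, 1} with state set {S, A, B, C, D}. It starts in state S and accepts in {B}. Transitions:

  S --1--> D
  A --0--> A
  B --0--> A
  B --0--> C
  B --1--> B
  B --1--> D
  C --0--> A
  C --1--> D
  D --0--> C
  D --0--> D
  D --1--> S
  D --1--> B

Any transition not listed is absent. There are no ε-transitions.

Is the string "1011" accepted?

Yes

Start in {S}.
Read '1': {S} → {D}.
Read '0': {D} → {C, D}.
Read '1': {C, D} → {S, B, D}.
Read '1': {S, B, D} → {S, B, D}.
The final set {S, B, D} contains the accepting state B.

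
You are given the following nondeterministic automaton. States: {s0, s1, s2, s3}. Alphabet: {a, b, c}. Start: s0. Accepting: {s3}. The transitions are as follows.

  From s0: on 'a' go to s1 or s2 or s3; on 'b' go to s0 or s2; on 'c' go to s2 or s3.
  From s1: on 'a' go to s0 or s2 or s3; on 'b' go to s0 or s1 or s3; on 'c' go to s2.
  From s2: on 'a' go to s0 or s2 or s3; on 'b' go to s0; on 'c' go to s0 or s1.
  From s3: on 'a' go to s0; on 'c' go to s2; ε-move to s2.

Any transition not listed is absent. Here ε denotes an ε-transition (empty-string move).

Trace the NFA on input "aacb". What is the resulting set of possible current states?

Start in {s0}.
Read 'a': s0→{s1, s2, s3}; now {s1, s2, s3}.
Read 'a': s1→{s0, s2, s3}, s2→{s0, s2, s3}, s3→{s0}; now {s0, s2, s3}.
Read 'c': s0→{s2, s3}, s2→{s0, s1}, s3→{s2}; now {s0, s1, s2, s3}.
Read 'b': s0→{s0, s2}, s1→{s0, s1, s3}, s2→{s0}, s3→∅; now {s0, s1, s2, s3}.

{s0, s1, s2, s3}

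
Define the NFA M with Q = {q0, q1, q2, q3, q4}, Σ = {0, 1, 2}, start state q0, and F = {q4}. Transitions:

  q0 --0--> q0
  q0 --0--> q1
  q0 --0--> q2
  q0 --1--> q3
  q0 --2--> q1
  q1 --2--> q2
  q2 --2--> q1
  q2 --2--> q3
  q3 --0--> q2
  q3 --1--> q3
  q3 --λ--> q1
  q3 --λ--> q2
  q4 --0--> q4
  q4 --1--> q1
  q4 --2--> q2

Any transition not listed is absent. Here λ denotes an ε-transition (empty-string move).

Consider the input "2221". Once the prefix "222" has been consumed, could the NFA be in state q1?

Yes

Start in {q0}.
Read '2': {q0} → {q1}.
Read '2': {q1} → {q2}.
Read '2': {q2} → {q1, q2, q3}.
State q1 is in {q1, q2, q3}.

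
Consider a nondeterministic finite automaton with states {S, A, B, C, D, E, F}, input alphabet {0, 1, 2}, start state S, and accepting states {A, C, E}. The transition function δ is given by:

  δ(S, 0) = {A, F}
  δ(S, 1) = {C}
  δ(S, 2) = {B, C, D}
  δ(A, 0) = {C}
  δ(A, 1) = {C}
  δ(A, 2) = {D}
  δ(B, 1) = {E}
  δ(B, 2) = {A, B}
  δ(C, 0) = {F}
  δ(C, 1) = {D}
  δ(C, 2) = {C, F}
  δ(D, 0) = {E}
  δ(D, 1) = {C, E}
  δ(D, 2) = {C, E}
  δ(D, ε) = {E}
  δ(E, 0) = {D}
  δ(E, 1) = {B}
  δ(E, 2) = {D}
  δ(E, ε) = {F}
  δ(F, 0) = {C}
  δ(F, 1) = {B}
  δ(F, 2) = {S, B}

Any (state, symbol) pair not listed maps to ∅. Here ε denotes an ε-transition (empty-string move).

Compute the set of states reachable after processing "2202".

Start in {S}.
Read '2': S→{B, C, D}; union {B, C, D}; ε-closure = {B, C, D, E, F}.
Read '2': B→{A, B}, C→{C, F}, D→{C, E}, E→{D}, F→{S, B}; now {S, A, B, C, D, E, F}.
Read '0': S→{A, F}, A→{C}, B→∅, C→{F}, D→{E}, E→{D}, F→{C}; now {A, C, D, E, F}.
Read '2': A→{D}, C→{C, F}, D→{C, E}, E→{D}, F→{S, B}; now {S, B, C, D, E, F}.

{S, B, C, D, E, F}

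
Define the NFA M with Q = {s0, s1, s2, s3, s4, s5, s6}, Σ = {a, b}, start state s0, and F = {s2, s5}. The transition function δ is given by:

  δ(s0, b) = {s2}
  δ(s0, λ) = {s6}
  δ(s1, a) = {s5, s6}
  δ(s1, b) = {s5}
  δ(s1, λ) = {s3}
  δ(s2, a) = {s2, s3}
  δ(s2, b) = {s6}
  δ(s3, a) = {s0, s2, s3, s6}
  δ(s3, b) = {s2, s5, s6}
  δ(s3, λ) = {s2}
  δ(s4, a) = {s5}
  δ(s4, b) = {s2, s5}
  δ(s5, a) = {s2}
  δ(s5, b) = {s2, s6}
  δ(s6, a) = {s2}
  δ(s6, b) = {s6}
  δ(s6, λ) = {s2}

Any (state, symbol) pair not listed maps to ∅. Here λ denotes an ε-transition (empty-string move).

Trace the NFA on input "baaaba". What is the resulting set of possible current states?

{s2, s3}

Start: ε-closure({s0}) = {s0, s2, s6}.
Read 'b': s0→{s2}, s2→{s6}, s6→{s6}; now {s2, s6}.
Read 'a': s2→{s2, s3}, s6→{s2}; now {s2, s3}.
Read 'a': s2→{s2, s3}, s3→{s0, s2, s3, s6}; now {s0, s2, s3, s6}.
Read 'a': s0→∅, s2→{s2, s3}, s3→{s0, s2, s3, s6}, s6→{s2}; now {s0, s2, s3, s6}.
Read 'b': s0→{s2}, s2→{s6}, s3→{s2, s5, s6}, s6→{s6}; now {s2, s5, s6}.
Read 'a': s2→{s2, s3}, s5→{s2}, s6→{s2}; now {s2, s3}.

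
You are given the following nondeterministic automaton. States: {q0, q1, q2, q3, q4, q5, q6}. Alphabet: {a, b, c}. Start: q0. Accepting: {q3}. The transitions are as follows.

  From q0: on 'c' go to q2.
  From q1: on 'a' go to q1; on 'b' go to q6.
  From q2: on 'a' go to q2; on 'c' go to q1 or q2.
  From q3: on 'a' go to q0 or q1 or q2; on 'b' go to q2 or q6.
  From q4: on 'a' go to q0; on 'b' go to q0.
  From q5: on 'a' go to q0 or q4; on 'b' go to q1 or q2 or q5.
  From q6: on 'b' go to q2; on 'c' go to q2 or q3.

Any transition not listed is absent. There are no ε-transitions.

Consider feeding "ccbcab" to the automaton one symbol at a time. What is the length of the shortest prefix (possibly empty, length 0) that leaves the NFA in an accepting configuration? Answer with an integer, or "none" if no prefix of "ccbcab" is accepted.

4

Start in {q0}.
Read 'c': {q0} → {q2}.
Read 'c': {q2} → {q1, q2}.
Read 'b': {q1, q2} → {q6}.
Read 'c': {q6} → {q2, q3}.
None of the earlier sets intersect F, but {q2, q3} does.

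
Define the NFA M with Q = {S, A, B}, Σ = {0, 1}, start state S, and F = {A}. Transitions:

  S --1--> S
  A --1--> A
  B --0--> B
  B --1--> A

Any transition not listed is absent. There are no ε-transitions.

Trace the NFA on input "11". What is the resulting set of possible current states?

Start in {S}.
Read '1': S→{S}; now {S}.
Read '1': S→{S}; now {S}.

{S}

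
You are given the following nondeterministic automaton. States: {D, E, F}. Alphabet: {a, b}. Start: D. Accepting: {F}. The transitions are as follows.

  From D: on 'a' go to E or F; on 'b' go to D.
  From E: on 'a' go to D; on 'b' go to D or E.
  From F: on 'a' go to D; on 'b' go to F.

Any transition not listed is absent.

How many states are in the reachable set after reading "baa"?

1

Start in {D}.
Read 'b': D→{D}; now {D}.
Read 'a': D→{E, F}; now {E, F}.
Read 'a': E→{D}, F→{D}; now {D}.
That set has 1 state.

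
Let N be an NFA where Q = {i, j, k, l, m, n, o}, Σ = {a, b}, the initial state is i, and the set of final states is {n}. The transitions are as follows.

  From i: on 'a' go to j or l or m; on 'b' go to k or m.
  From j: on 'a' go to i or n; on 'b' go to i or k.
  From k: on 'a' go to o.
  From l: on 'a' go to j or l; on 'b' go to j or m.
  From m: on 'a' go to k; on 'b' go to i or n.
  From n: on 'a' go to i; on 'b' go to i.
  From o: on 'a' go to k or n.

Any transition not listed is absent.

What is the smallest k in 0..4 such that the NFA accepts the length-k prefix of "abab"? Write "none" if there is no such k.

Start in {i}.
Read 'a': {i} → {j, l, m}.
Read 'b': {j, l, m} → {i, j, k, m, n}.
None of the earlier sets intersect F, but {i, j, k, m, n} does.

2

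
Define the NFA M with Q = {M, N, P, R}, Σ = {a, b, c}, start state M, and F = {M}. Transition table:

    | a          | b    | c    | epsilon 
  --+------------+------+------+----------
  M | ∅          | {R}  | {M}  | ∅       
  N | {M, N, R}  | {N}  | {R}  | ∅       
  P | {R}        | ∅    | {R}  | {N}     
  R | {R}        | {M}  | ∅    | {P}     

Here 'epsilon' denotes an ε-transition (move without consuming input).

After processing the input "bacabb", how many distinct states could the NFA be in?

Start in {M}.
Read 'b': M→{R}; union {R}; ε-closure = {N, P, R}.
Read 'a': N→{M, N, R}, P→{R}, R→{R}; union {M, N, R}; ε-closure = {M, N, P, R}.
Read 'c': M→{M}, N→{R}, P→{R}, R→∅; union {M, R}; ε-closure = {M, N, P, R}.
Read 'a': M→∅, N→{M, N, R}, P→{R}, R→{R}; union {M, N, R}; ε-closure = {M, N, P, R}.
Read 'b': M→{R}, N→{N}, P→∅, R→{M}; union {M, N, R}; ε-closure = {M, N, P, R}.
Read 'b': M→{R}, N→{N}, P→∅, R→{M}; union {M, N, R}; ε-closure = {M, N, P, R}.
That set has 4 states.

4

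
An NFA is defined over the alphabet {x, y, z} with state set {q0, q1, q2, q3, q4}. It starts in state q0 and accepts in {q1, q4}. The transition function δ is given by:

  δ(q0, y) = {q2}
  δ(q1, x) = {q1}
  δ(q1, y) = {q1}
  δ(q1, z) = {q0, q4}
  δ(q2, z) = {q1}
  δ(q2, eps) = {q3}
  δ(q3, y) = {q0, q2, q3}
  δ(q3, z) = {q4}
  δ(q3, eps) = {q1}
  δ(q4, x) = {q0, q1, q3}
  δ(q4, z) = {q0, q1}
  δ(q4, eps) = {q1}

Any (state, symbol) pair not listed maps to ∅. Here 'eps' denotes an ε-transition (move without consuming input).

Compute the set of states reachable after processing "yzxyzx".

Start in {q0}.
Read 'y': q0→{q2}; union {q2}; ε-closure = {q1, q2, q3}.
Read 'z': q1→{q0, q4}, q2→{q1}, q3→{q4}; now {q0, q1, q4}.
Read 'x': q0→∅, q1→{q1}, q4→{q0, q1, q3}; now {q0, q1, q3}.
Read 'y': q0→{q2}, q1→{q1}, q3→{q0, q2, q3}; now {q0, q1, q2, q3}.
Read 'z': q0→∅, q1→{q0, q4}, q2→{q1}, q3→{q4}; now {q0, q1, q4}.
Read 'x': q0→∅, q1→{q1}, q4→{q0, q1, q3}; now {q0, q1, q3}.

{q0, q1, q3}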